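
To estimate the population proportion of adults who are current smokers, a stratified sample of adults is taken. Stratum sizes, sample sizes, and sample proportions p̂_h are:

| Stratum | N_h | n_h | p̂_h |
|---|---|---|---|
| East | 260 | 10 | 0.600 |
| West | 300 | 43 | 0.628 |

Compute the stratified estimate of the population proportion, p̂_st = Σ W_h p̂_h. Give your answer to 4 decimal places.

N = 560; stratum weights W_h = N_h/N.
p̂_st = Σ W_h p̂_h = (260·0.600 + 300·0.628)/560 = 0.61500

p̂_st ≈ 0.6150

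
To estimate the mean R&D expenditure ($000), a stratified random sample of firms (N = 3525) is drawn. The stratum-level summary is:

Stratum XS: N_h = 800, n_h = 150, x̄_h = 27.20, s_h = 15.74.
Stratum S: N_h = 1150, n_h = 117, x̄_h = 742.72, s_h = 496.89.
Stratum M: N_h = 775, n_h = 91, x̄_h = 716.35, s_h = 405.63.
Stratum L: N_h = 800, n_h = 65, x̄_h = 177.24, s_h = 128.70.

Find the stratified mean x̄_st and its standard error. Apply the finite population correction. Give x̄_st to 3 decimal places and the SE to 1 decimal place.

x̄_st = Σ W_h x̄_h = (800·27.20 + 1150·742.72 + 775·716.35 + 800·177.24)/3525 = 446.19894
V̂(x̄_st) = Σ W_h² (1 − n_h/N_h) s_h²/n_h, with W_h = N_h/N and N = 3525:
  stratum XS: (800/3525)²·(1 − 150/800)·15.74²/150 = 0.0691199
  stratum S: (1150/3525)²·(1 − 117/1150)·496.89²/117 = 201.75
  stratum M: (775/3525)²·(1 − 91/775)·405.63²/91 = 77.1362
  stratum L: (800/3525)²·(1 − 65/800)·128.70²/65 = 12.0588
V̂(x̄_st) = 291.015
SE(x̄_st) = √291.015 = 17.0591

x̄_st ≈ 446.199, SE ≈ 17.1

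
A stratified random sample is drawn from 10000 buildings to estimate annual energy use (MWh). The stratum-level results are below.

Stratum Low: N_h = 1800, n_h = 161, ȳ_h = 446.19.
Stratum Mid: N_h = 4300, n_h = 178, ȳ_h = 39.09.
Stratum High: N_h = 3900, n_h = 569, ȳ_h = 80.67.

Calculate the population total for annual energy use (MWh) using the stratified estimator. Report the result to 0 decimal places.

τ̂_st = Σ N_h ȳ_h = 1800·446.19 + 4300·39.09 + 3900·80.67 = 1285842

τ̂_st ≈ 1285842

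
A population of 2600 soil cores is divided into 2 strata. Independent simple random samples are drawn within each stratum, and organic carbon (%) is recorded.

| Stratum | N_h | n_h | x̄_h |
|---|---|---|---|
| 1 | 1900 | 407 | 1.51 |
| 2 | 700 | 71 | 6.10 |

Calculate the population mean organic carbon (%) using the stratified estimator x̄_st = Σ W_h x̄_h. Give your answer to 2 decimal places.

x̄_st ≈ 2.75

N = Σ N_h = 2600. Stratum weights W_h = N_h/N.
x̄_st = (1900·1.51 + 700·6.10) / 2600 = 2.7458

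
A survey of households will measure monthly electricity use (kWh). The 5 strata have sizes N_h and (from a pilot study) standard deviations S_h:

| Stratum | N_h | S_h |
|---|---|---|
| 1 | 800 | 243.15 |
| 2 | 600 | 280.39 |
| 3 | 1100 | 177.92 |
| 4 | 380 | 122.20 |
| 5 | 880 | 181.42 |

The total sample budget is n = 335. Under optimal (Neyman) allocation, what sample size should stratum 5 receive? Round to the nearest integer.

70

Neyman allocation: n_h = n · N_h S_h / Σ N_i S_i, with n = 335.
  stratum 1: N_h·S_h = 800·243.15 = 194520.00
  stratum 2: N_h·S_h = 600·280.39 = 168234.00
  stratum 3: N_h·S_h = 1100·177.92 = 195712.00
  stratum 4: N_h·S_h = 380·122.20 = 46436.00
  stratum 5: N_h·S_h = 880·181.42 = 159649.60
Σ N_h S_h = 764551.60
n for stratum 5 = 335·159649.60/764551.60 = 69.953 → 70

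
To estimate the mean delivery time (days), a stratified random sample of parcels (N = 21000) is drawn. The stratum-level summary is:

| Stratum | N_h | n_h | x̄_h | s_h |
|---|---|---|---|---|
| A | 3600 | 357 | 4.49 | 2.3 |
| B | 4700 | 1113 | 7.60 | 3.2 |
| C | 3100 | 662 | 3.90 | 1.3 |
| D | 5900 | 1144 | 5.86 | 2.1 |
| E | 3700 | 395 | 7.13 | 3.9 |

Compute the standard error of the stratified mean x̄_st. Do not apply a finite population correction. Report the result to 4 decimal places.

V̂(x̄_st) = Σ W_h² s_h²/n_h, with W_h = N_h/N and N = 21000:
  stratum A: (3600/21000)²·2.3²/357 = 0.000435466
  stratum B: (4700/21000)²·3.2²/1113 = 0.000460852
  stratum C: (3100/21000)²·1.3²/662 = 5.56306e-05
  stratum D: (5900/21000)²·2.1²/1144 = 0.000304283
  stratum E: (3700/21000)²·3.9²/395 = 0.00119536
V̂(x̄_st) = 0.00245159
SE(x̄_st) = √0.00245159 = 0.0495135

SE(x̄_st) ≈ 0.0495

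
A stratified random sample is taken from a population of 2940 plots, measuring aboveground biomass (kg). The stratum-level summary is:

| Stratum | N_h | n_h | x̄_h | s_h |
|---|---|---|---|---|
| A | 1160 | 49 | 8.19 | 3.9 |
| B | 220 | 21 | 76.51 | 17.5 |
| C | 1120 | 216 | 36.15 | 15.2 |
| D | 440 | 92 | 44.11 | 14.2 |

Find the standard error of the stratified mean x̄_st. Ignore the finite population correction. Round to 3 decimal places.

V̂(x̄_st) = Σ W_h² s_h²/n_h, with W_h = N_h/N and N = 2940:
  stratum A: (1160/2940)²·3.9²/49 = 0.0483231
  stratum B: (220/2940)²·17.5²/21 = 0.0816596
  stratum C: (1120/2940)²·15.2²/216 = 0.15523
  stratum D: (440/2940)²·14.2²/92 = 0.0490907
V̂(x̄_st) = 0.334303
SE(x̄_st) = √0.334303 = 0.57819

SE(x̄_st) ≈ 0.578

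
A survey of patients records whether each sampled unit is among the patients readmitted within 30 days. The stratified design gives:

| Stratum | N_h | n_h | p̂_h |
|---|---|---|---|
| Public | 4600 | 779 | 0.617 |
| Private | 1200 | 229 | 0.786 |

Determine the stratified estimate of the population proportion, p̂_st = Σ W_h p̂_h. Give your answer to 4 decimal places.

N = 5800; stratum weights W_h = N_h/N.
p̂_st = Σ W_h p̂_h = (4600·0.617 + 1200·0.786)/5800 = 0.65197

p̂_st ≈ 0.6520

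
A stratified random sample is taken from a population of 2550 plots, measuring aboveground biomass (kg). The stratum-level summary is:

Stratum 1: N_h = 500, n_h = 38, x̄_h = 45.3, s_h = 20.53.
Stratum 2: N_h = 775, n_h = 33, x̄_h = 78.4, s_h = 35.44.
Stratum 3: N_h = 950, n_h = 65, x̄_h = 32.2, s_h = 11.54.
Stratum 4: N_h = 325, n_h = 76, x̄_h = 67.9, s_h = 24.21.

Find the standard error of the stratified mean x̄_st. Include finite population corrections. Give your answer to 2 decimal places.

V̂(x̄_st) = Σ W_h² (1 − n_h/N_h) s_h²/n_h, with W_h = N_h/N and N = 2550:
  stratum 1: (500/2550)²·(1 − 38/500)·20.53²/38 = 0.394027
  stratum 2: (775/2550)²·(1 − 33/775)·35.44²/33 = 3.36588
  stratum 3: (950/2550)²·(1 − 65/950)·11.54²/65 = 0.264902
  stratum 4: (325/2550)²·(1 − 76/325)·24.21²/76 = 0.0959795
V̂(x̄_st) = 4.12079
SE(x̄_st) = √4.12079 = 2.02997

SE(x̄_st) ≈ 2.03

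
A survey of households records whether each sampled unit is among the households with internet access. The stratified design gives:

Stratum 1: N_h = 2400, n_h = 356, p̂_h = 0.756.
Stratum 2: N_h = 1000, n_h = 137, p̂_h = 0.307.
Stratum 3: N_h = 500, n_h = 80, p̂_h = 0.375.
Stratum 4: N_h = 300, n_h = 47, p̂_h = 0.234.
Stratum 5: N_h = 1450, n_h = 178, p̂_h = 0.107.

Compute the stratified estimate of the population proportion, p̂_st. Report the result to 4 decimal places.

p̂_st ≈ 0.4485

N = 5650; stratum weights W_h = N_h/N.
p̂_st = Σ W_h p̂_h = (2400·0.756 + 1000·0.307 + 500·0.375 + 300·0.234 + 1450·0.107)/5650 = 0.44854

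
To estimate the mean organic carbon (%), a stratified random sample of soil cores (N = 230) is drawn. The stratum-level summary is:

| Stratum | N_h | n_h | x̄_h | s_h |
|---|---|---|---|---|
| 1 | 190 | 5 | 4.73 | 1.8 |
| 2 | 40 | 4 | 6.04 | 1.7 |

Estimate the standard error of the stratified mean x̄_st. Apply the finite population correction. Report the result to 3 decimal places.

V̂(x̄_st) = Σ W_h² (1 − n_h/N_h) s_h²/n_h, with W_h = N_h/N and N = 230:
  stratum 1: (190/230)²·(1 − 5/190)·1.8²/5 = 0.430571
  stratum 2: (40/230)²·(1 − 4/40)·1.7²/4 = 0.0196673
V̂(x̄_st) = 0.450238
SE(x̄_st) = √0.450238 = 0.670998

SE(x̄_st) ≈ 0.671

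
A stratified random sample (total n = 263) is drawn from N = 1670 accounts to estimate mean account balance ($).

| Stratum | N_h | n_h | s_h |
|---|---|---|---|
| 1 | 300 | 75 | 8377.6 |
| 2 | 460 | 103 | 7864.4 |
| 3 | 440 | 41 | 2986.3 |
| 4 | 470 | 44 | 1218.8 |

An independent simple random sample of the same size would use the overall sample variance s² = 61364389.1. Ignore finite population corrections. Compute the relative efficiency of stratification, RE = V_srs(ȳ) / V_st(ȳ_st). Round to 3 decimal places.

RE ≈ 2.495

V̂(ȳ_st) = Σ W_h² s_h²/n_h, with W_h = N_h/N and N = 1670:
  stratum 1: (300/1670)²·8377.6²/75 = 30198.7
  stratum 2: (460/1670)²·7864.4²/103 = 45559.3
  stratum 3: (440/1670)²·2986.3²/41 = 15099.3
  stratum 4: (470/1670)²·1218.8²/44 = 2674.08
V_st = 93531.2
V_srs = s²/n = 61364389.1/263 = 233325
Relative efficiency = V_srs / V_st = 233325/93531.2 = 2.4946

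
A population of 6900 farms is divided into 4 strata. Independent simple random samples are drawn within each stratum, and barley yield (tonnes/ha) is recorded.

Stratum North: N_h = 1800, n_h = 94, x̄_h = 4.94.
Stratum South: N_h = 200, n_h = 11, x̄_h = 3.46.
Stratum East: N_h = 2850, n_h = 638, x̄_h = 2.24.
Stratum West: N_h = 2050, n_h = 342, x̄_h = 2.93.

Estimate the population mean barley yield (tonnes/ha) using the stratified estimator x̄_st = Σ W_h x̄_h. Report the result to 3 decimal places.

x̄_st ≈ 3.185

N = Σ N_h = 6900. Stratum weights W_h = N_h/N.
x̄_st = (1800·4.94 + 200·3.46 + 2850·2.24 + 2050·2.93) / 6900 = 3.18471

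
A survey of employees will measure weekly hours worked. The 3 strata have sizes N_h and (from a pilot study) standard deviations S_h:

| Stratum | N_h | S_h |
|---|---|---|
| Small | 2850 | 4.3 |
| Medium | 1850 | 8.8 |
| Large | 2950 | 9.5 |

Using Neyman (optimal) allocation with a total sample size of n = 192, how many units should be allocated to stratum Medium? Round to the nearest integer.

Neyman allocation: n_h = n · N_h S_h / Σ N_i S_i, with n = 192.
  stratum Small: N_h·S_h = 2850·4.3 = 12255.00
  stratum Medium: N_h·S_h = 1850·8.8 = 16280.00
  stratum Large: N_h·S_h = 2950·9.5 = 28025.00
Σ N_h S_h = 56560.00
n for stratum Medium = 192·16280.00/56560.00 = 55.264 → 55

55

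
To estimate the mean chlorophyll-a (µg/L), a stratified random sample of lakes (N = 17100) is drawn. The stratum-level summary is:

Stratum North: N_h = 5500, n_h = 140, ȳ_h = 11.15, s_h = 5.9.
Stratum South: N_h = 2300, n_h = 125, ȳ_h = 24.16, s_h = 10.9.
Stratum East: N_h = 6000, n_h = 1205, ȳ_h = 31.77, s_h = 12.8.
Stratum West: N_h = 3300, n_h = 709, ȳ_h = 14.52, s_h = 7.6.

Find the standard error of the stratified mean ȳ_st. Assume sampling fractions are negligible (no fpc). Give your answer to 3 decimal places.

SE(ȳ_st) ≈ 0.250

V̂(ȳ_st) = Σ W_h² s_h²/n_h, with W_h = N_h/N and N = 17100:
  stratum North: (5500/17100)²·5.9²/140 = 0.0257223
  stratum South: (2300/17100)²·10.9²/125 = 0.0171952
  stratum East: (6000/17100)²·12.8²/1205 = 0.0167395
  stratum West: (3300/17100)²·7.6²/709 = 0.00303401
V̂(ȳ_st) = 0.062691
SE(ȳ_st) = √0.062691 = 0.250382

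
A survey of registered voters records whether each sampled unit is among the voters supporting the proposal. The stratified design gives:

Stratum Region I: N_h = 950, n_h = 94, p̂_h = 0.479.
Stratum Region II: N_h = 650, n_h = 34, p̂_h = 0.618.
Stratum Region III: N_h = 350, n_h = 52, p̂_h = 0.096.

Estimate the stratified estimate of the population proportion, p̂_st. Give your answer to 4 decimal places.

N = 1950; stratum weights W_h = N_h/N.
p̂_st = Σ W_h p̂_h = (950·0.479 + 650·0.618 + 350·0.096)/1950 = 0.45659

p̂_st ≈ 0.4566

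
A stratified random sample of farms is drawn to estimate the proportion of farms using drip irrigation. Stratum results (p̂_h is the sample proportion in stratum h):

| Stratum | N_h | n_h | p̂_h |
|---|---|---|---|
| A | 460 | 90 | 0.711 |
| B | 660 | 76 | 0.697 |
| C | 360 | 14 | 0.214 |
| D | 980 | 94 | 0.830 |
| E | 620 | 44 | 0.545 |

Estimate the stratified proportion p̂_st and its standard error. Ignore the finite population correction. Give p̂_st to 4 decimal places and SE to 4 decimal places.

N = 3080; stratum weights W_h = N_h/N.
p̂_st = Σ W_h p̂_h = (460·0.711 + 660·0.697 + 360·0.214 + 980·0.830 + 620·0.545)/3080 = 0.65436
V̂(p̂_st) = Σ W_h² p̂_h(1−p̂_h)/(n_h−1):
  stratum A: (460/3080)²·0.711·0.289/89 = 5.14982e-05
  stratum B: (660/3080)²·0.697·0.303/75 = 0.000129301
  stratum C: (360/3080)²·0.214·0.786/13 = 0.000176765
  stratum D: (980/3080)²·0.830·0.170/93 = 0.000153601
  stratum E: (620/3080)²·0.545·0.455/43 = 0.00023368
V̂(p̂_st) = 0.000744845; SE = √V̂ = 0.0272918

p̂_st ≈ 0.6544, SE ≈ 0.0273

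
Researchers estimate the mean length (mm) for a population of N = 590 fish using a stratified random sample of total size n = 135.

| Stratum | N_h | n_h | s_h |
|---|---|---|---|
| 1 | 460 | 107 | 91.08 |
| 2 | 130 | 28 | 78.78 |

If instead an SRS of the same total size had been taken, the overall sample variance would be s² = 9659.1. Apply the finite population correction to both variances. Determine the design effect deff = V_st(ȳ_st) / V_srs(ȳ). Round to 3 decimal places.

V̂(ȳ_st) = Σ W_h² (1 − n_h/N_h) s_h²/n_h, with W_h = N_h/N and N = 590:
  stratum 1: (460/590)²·(1 − 107/460)·91.08²/107 = 36.1652
  stratum 2: (130/590)²·(1 − 28/130)·78.78²/28 = 8.44332
V_st = 44.6085
V_srs = (1 − 135/590)·9659.1/135 = 55.1775
deff = V_st / V_srs = 44.6085/55.1775 = 0.8085

deff ≈ 0.808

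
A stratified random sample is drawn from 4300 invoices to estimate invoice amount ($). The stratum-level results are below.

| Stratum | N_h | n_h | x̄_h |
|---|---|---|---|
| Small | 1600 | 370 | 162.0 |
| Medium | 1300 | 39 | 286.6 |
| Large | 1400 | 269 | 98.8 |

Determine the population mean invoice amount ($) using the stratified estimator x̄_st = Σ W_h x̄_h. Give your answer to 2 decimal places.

x̄_st ≈ 179.09

N = Σ N_h = 4300. Stratum weights W_h = N_h/N.
x̄_st = (1600·162.0 + 1300·286.6 + 1400·98.8) / 4300 = 179.0930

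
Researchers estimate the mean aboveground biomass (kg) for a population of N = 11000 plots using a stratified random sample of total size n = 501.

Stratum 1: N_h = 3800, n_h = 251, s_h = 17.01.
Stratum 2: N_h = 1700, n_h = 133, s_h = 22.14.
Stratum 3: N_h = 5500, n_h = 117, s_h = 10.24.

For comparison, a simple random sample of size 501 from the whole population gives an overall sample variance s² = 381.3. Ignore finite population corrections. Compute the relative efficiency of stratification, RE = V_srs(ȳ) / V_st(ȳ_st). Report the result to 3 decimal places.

RE ≈ 1.693

V̂(ȳ_st) = Σ W_h² s_h²/n_h, with W_h = N_h/N and N = 11000:
  stratum 1: (3800/11000)²·17.01²/251 = 0.137568
  stratum 2: (1700/11000)²·22.14²/133 = 0.088027
  stratum 3: (5500/11000)²·10.24²/117 = 0.224055
V_st = 0.44965
V_srs = s²/n = 381.3/501 = 0.761078
Relative efficiency = V_srs / V_st = 0.761078/0.44965 = 1.6926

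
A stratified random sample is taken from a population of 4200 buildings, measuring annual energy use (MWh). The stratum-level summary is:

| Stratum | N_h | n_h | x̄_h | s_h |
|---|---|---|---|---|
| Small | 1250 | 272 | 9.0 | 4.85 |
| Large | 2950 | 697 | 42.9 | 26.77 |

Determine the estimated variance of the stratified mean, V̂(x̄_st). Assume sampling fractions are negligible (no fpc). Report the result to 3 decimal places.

V̂(x̄_st) = Σ W_h² s_h²/n_h, with W_h = N_h/N and N = 4200:
  stratum Small: (1250/4200)²·4.85²/272 = 0.00766013
  stratum Large: (2950/4200)²·26.77²/697 = 0.507235
V̂(x̄_st) = 0.514895

V̂(x̄_st) ≈ 0.515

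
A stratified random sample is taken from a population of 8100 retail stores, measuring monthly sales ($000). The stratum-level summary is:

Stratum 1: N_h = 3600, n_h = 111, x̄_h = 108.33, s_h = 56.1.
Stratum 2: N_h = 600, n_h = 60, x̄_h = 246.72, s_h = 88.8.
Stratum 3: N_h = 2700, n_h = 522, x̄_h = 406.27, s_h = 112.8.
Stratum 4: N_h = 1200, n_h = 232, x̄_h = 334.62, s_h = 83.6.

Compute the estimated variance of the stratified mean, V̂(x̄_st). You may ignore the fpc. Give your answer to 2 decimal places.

V̂(x̄_st) ≈ 9.69

V̂(x̄_st) = Σ W_h² s_h²/n_h, with W_h = N_h/N and N = 8100:
  stratum 1: (3600/8100)²·56.1²/111 = 5.60064
  stratum 2: (600/8100)²·88.8²/60 = 0.721119
  stratum 3: (2700/8100)²·112.8²/522 = 2.70835
  stratum 4: (1200/8100)²·83.6²/232 = 0.661176
V̂(x̄_st) = 9.69129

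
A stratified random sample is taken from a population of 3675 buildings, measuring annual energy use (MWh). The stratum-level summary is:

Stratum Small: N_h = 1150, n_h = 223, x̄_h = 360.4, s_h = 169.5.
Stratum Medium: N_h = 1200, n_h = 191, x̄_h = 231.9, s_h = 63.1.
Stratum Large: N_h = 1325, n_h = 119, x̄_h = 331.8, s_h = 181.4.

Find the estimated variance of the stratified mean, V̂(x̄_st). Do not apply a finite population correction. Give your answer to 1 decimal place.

V̂(x̄_st) ≈ 50.8

V̂(x̄_st) = Σ W_h² s_h²/n_h, with W_h = N_h/N and N = 3675:
  stratum Small: (1150/3675)²·169.5²/223 = 12.6158
  stratum Medium: (1200/3675)²·63.1²/191 = 2.22266
  stratum Large: (1325/3675)²·181.4²/119 = 35.9455
V̂(x̄_st) = 50.784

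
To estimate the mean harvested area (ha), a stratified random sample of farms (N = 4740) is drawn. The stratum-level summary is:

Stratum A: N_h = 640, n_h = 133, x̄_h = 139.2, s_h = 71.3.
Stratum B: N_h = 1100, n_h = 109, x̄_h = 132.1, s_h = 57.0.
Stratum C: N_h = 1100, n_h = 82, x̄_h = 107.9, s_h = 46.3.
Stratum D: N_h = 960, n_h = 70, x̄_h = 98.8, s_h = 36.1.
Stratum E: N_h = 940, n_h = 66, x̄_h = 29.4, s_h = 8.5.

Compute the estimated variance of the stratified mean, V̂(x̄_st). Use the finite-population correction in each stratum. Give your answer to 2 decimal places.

V̂(x̄_st) = Σ W_h² (1 − n_h/N_h) s_h²/n_h, with W_h = N_h/N and N = 4740:
  stratum A: (640/4740)²·(1 − 133/640)·71.3²/133 = 0.552025
  stratum B: (1100/4740)²·(1 − 109/1100)·57.0²/109 = 1.44622
  stratum C: (1100/4740)²·(1 − 82/1100)·46.3²/82 = 1.30296
  stratum D: (960/4740)²·(1 − 70/960)·36.1²/70 = 0.70798
  stratum E: (940/4740)²·(1 − 66/940)·8.5²/66 = 0.0400292
V̂(x̄_st) = 4.04921

V̂(x̄_st) ≈ 4.05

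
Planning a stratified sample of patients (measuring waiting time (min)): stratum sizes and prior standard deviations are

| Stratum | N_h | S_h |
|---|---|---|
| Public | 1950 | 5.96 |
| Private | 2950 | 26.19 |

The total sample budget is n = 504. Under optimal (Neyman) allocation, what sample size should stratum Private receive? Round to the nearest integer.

Neyman allocation: n_h = n · N_h S_h / Σ N_i S_i, with n = 504.
  stratum Public: N_h·S_h = 1950·5.96 = 11622.00
  stratum Private: N_h·S_h = 2950·26.19 = 77260.50
Σ N_h S_h = 88882.50
n for stratum Private = 504·77260.50/88882.50 = 438.099 → 438

438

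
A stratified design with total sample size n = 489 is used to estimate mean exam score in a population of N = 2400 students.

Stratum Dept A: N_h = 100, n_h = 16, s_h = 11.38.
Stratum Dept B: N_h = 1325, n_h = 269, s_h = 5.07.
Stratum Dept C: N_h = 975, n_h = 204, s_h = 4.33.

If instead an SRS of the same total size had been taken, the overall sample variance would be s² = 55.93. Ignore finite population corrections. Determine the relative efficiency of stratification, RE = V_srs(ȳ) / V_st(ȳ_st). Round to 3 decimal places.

RE ≈ 1.960

V̂(ȳ_st) = Σ W_h² s_h²/n_h, with W_h = N_h/N and N = 2400:
  stratum Dept A: (100/2400)²·11.38²/16 = 0.0140521
  stratum Dept B: (1325/2400)²·5.07²/269 = 0.0291255
  stratum Dept C: (975/2400)²·4.33²/204 = 0.0151681
V_st = 0.0583457
V_srs = s²/n = 55.93/489 = 0.114376
Relative efficiency = V_srs / V_st = 0.114376/0.0583457 = 1.9603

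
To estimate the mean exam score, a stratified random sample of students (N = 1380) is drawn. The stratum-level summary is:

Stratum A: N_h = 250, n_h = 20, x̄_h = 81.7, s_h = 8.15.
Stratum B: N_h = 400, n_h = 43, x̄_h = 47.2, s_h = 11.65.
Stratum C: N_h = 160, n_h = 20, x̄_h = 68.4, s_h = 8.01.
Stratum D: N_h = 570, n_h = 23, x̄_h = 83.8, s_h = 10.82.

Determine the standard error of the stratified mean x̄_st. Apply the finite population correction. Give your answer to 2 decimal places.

V̂(x̄_st) = Σ W_h² (1 − n_h/N_h) s_h²/n_h, with W_h = N_h/N and N = 1380:
  stratum A: (250/1380)²·(1 − 20/250)·8.15²/20 = 0.100276
  stratum B: (400/1380)²·(1 − 43/400)·11.65²/43 = 0.236676
  stratum C: (160/1380)²·(1 − 20/160)·8.01²/20 = 0.0377333
  stratum D: (570/1380)²·(1 − 23/570)·10.82²/23 = 0.833356
V̂(x̄_st) = 1.20804
SE(x̄_st) = √1.20804 = 1.09911

SE(x̄_st) ≈ 1.10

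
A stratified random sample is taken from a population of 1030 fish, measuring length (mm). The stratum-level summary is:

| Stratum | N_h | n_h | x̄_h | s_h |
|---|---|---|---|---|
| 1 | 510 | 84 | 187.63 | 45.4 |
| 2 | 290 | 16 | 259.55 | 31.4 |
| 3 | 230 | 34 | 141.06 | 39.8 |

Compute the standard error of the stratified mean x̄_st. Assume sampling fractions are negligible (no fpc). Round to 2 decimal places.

SE(x̄_st) ≈ 3.64

V̂(x̄_st) = Σ W_h² s_h²/n_h, with W_h = N_h/N and N = 1030:
  stratum 1: (510/1030)²·45.4²/84 = 6.01587
  stratum 2: (290/1030)²·31.4²/16 = 4.88496
  stratum 3: (230/1030)²·39.8²/34 = 2.3231
V̂(x̄_st) = 13.2239
SE(x̄_st) = √13.2239 = 3.63647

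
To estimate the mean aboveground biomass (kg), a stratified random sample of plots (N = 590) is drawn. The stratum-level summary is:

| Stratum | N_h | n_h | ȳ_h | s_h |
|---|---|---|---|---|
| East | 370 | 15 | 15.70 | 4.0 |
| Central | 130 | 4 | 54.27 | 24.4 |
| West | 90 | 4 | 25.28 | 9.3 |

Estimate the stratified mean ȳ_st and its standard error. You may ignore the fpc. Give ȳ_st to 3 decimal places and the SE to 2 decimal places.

ȳ_st ≈ 25.660, SE ≈ 2.85

ȳ_st = Σ W_h ȳ_h = (370·15.70 + 130·54.27 + 90·25.28)/590 = 25.65983
V̂(ȳ_st) = Σ W_h² s_h²/n_h, with W_h = N_h/N and N = 590:
  stratum East: (370/590)²·4.0²/15 = 0.419496
  stratum Central: (130/590)²·24.4²/4 = 7.22607
  stratum West: (90/590)²·9.3²/4 = 0.503138
V̂(ȳ_st) = 8.14871
SE(ȳ_st) = √8.14871 = 2.85459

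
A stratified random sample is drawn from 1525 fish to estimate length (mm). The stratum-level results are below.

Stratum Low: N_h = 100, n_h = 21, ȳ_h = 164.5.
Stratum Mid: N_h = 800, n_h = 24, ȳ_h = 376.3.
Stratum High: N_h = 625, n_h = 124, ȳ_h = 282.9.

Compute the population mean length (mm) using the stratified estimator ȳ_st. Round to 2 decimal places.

N = Σ N_h = 1525. Stratum weights W_h = N_h/N.
ȳ_st = (100·164.5 + 800·376.3 + 625·282.9) / 1525 = 324.1328

ȳ_st ≈ 324.13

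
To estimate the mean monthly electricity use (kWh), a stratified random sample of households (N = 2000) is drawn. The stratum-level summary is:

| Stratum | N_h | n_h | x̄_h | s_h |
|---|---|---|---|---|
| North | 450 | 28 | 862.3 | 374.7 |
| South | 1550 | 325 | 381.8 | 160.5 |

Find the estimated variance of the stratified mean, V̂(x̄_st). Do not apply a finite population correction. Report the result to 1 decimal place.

V̂(x̄_st) ≈ 301.5

V̂(x̄_st) = Σ W_h² s_h²/n_h, with W_h = N_h/N and N = 2000:
  stratum North: (450/2000)²·374.7²/28 = 253.848
  stratum South: (1550/2000)²·160.5²/325 = 47.6069
V̂(x̄_st) = 301.455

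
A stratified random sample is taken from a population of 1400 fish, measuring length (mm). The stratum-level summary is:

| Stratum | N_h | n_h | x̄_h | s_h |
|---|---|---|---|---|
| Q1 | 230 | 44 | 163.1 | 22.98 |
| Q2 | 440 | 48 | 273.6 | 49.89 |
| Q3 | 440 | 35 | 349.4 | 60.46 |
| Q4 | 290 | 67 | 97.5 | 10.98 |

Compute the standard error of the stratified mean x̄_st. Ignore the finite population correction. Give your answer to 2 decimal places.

SE(x̄_st) ≈ 3.98

V̂(x̄_st) = Σ W_h² s_h²/n_h, with W_h = N_h/N and N = 1400:
  stratum Q1: (230/1400)²·22.98²/44 = 0.323927
  stratum Q2: (440/1400)²·49.89²/48 = 5.12195
  stratum Q3: (440/1400)²·60.46²/35 = 10.3161
  stratum Q4: (290/1400)²·10.98²/67 = 0.0772093
V̂(x̄_st) = 15.8392
SE(x̄_st) = √15.8392 = 3.97985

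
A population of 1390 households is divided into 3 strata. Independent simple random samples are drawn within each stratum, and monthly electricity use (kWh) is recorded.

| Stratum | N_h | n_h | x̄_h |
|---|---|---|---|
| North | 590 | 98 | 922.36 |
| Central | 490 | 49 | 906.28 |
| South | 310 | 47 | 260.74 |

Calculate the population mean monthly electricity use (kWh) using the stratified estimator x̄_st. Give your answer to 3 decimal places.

x̄_st ≈ 769.136

N = Σ N_h = 1390. Stratum weights W_h = N_h/N.
x̄_st = (590·922.36 + 490·906.28 + 310·260.74) / 1390 = 769.13597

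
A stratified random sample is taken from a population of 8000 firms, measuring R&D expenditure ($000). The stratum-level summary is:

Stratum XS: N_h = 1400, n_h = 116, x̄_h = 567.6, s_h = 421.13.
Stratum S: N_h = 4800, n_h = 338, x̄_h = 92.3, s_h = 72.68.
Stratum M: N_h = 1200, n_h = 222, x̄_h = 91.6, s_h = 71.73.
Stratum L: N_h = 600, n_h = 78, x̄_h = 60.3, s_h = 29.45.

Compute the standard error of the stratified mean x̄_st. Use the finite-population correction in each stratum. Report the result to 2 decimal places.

SE(x̄_st) ≈ 6.98

V̂(x̄_st) = Σ W_h² (1 − n_h/N_h) s_h²/n_h, with W_h = N_h/N and N = 8000:
  stratum XS: (1400/8000)²·(1 − 116/1400)·421.13²/116 = 42.9425
  stratum S: (4800/8000)²·(1 − 338/4800)·72.68²/338 = 5.23003
  stratum M: (1200/8000)²·(1 − 222/1200)·71.73²/222 = 0.425
  stratum L: (600/8000)²·(1 − 78/600)·29.45²/78 = 0.0544149
V̂(x̄_st) = 48.652
SE(x̄_st) = √48.652 = 6.9751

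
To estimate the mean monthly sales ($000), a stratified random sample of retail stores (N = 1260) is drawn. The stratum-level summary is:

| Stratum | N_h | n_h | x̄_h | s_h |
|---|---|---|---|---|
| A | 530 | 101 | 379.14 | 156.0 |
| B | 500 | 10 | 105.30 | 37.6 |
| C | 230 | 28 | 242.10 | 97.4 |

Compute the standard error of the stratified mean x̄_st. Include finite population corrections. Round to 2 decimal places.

SE(x̄_st) ≈ 8.14

V̂(x̄_st) = Σ W_h² (1 − n_h/N_h) s_h²/n_h, with W_h = N_h/N and N = 1260:
  stratum A: (530/1260)²·(1 − 101/530)·156.0²/101 = 34.508
  stratum B: (500/1260)²·(1 − 10/500)·37.6²/10 = 21.8173
  stratum C: (230/1260)²·(1 − 28/230)·97.4²/28 = 9.91512
V̂(x̄_st) = 66.2404
SE(x̄_st) = √66.2404 = 8.13882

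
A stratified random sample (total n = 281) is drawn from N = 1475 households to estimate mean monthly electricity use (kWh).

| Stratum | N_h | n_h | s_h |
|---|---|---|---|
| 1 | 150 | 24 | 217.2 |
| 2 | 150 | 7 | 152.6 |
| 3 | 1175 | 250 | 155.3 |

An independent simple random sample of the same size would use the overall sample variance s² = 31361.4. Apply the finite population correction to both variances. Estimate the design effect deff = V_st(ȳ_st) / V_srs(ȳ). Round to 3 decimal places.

deff ≈ 1.086

V̂(ȳ_st) = Σ W_h² (1 − n_h/N_h) s_h²/n_h, with W_h = N_h/N and N = 1475:
  stratum 1: (150/1475)²·(1 − 24/150)·217.2²/24 = 17.076
  stratum 2: (150/1475)²·(1 − 7/150)·152.6²/7 = 32.7985
  stratum 3: (1175/1475)²·(1 − 250/1175)·155.3²/250 = 48.1946
V_st = 98.0691
V_srs = (1 − 281/1475)·31361.4/281 = 90.3444
deff = V_st / V_srs = 98.0691/90.3444 = 1.0855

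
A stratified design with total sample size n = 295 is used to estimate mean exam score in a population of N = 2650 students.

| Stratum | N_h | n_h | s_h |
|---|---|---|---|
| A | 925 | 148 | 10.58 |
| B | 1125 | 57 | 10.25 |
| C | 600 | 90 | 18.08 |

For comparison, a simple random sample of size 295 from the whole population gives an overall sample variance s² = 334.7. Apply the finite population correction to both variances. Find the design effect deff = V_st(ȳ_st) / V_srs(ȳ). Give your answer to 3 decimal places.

V̂(ȳ_st) = Σ W_h² (1 − n_h/N_h) s_h²/n_h, with W_h = N_h/N and N = 2650:
  stratum A: (925/2650)²·(1 − 148/925)·10.58²/148 = 0.0774071
  stratum B: (1125/2650)²·(1 − 57/1125)·10.25²/57 = 0.315359
  stratum C: (600/2650)²·(1 − 90/600)·18.08²/90 = 0.158265
V_st = 0.551031
V_srs = (1 − 295/2650)·334.7/295 = 1.00827
deff = V_st / V_srs = 0.551031/1.00827 = 0.5465

deff ≈ 0.547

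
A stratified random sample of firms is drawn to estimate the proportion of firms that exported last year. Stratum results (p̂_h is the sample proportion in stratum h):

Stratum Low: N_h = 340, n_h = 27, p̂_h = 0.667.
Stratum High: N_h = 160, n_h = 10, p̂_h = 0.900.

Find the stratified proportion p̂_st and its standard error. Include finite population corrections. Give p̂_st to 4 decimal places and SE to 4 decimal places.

p̂_st ≈ 0.7416, SE ≈ 0.0678

N = 500; stratum weights W_h = N_h/N.
p̂_st = Σ W_h p̂_h = (340·0.667 + 160·0.900)/500 = 0.74156
V̂(p̂_st) = Σ W_h² (1 − n_h/N_h) p̂_h(1−p̂_h)/(n_h−1):
  stratum Low: (340/500)²·(1 − 27/340)·0.667·0.333/26 = 0.00363647
  stratum High: (160/500)²·(1 − 10/160)·0.900·0.100/9 = 0.00096
V̂(p̂_st) = 0.00459647; SE = √V̂ = 0.0677973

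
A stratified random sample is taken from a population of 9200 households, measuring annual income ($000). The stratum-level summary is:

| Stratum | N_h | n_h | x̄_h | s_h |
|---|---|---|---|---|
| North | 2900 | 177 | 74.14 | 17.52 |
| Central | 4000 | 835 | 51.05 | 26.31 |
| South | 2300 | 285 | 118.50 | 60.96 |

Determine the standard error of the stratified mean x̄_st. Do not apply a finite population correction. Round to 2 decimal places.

V̂(x̄_st) = Σ W_h² s_h²/n_h, with W_h = N_h/N and N = 9200:
  stratum North: (2900/9200)²·17.52²/177 = 0.172312
  stratum Central: (4000/9200)²·26.31²/835 = 0.156711
  stratum South: (2300/9200)²·60.96²/285 = 0.814939
V̂(x̄_st) = 1.14396
SE(x̄_st) = √1.14396 = 1.06956

SE(x̄_st) ≈ 1.07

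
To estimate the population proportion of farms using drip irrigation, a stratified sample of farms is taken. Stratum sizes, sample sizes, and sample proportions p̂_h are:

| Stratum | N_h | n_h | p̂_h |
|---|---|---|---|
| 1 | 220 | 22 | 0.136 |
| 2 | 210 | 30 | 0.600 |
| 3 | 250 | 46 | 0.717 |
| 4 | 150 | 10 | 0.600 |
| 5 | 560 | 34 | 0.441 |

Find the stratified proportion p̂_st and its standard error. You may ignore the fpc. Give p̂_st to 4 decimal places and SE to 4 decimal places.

p̂_st ≈ 0.4835, SE ≈ 0.0447

N = 1390; stratum weights W_h = N_h/N.
p̂_st = Σ W_h p̂_h = (220·0.136 + 210·0.600 + 250·0.717 + 150·0.600 + 560·0.441)/1390 = 0.48355
V̂(p̂_st) = Σ W_h² p̂_h(1−p̂_h)/(n_h−1):
  stratum 1: (220/1390)²·0.136·0.864/21 = 0.000140168
  stratum 2: (210/1390)²·0.600·0.400/29 = 0.000188896
  stratum 3: (250/1390)²·0.717·0.283/45 = 0.000145862
  stratum 4: (150/1390)²·0.600·0.400/9 = 0.000310543
  stratum 5: (560/1390)²·0.441·0.559/33 = 0.0012125
V̂(p̂_st) = 0.00199797; SE = √V̂ = 0.0446987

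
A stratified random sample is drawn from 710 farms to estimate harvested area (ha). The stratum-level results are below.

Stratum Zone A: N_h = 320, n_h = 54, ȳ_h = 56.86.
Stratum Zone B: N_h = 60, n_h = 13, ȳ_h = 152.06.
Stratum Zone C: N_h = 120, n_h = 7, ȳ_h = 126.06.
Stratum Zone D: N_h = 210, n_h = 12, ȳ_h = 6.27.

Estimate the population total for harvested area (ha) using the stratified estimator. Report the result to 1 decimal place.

τ̂_st ≈ 43762.7

τ̂_st = Σ N_h ȳ_h = 320·56.86 + 60·152.06 + 120·126.06 + 210·6.27 = 43762.7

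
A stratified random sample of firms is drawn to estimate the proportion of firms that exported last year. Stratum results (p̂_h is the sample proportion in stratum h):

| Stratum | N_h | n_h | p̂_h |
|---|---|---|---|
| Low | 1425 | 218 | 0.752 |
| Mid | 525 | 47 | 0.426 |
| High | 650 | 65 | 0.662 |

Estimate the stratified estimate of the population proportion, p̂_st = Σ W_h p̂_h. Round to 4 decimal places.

N = 2600; stratum weights W_h = N_h/N.
p̂_st = Σ W_h p̂_h = (1425·0.752 + 525·0.426 + 650·0.662)/2600 = 0.66367

p̂_st ≈ 0.6637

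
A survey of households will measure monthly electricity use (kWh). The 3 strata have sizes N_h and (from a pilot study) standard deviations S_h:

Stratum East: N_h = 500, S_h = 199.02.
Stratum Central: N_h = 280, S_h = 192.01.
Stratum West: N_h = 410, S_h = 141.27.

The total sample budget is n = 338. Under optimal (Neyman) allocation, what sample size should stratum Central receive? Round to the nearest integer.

86

Neyman allocation: n_h = n · N_h S_h / Σ N_i S_i, with n = 338.
  stratum East: N_h·S_h = 500·199.02 = 99510.00
  stratum Central: N_h·S_h = 280·192.01 = 53762.80
  stratum West: N_h·S_h = 410·141.27 = 57920.70
Σ N_h S_h = 211193.50
n for stratum Central = 338·53762.80/211193.50 = 86.043 → 86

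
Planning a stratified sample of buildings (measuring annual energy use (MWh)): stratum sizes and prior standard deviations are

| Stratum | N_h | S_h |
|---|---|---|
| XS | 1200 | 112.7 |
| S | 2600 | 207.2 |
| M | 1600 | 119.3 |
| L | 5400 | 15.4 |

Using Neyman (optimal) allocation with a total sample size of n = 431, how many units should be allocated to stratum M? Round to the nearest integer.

Neyman allocation: n_h = n · N_h S_h / Σ N_i S_i, with n = 431.
  stratum XS: N_h·S_h = 1200·112.7 = 135240.00
  stratum S: N_h·S_h = 2600·207.2 = 538720.00
  stratum M: N_h·S_h = 1600·119.3 = 190880.00
  stratum L: N_h·S_h = 5400·15.4 = 83160.00
Σ N_h S_h = 948000.00
n for stratum M = 431·190880.00/948000.00 = 86.782 → 87

87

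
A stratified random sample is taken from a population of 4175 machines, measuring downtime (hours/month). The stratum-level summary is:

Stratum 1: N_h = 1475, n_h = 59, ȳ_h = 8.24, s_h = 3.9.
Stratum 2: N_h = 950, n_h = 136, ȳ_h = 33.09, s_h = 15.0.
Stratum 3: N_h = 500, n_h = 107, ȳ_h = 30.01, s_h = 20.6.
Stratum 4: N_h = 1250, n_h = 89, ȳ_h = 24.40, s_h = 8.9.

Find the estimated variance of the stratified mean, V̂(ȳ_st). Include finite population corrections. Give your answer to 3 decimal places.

V̂(ȳ_st) ≈ 0.223

V̂(ȳ_st) = Σ W_h² (1 − n_h/N_h) s_h²/n_h, with W_h = N_h/N and N = 4175:
  stratum 1: (1475/4175)²·(1 − 59/1475)·3.9²/59 = 0.0308901
  stratum 2: (950/4175)²·(1 − 136/950)·15.0²/136 = 0.0733971
  stratum 3: (500/4175)²·(1 − 107/500)·20.6²/107 = 0.0447095
  stratum 4: (1250/4175)²·(1 − 89/1250)·8.9²/89 = 0.0741002
V̂(ȳ_st) = 0.223097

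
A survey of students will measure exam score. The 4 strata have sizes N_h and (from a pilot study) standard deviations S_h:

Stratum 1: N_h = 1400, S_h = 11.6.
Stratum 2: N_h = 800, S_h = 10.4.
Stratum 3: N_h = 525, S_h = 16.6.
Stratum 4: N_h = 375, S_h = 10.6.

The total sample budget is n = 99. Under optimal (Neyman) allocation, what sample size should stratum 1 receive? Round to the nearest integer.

43

Neyman allocation: n_h = n · N_h S_h / Σ N_i S_i, with n = 99.
  stratum 1: N_h·S_h = 1400·11.6 = 16240.00
  stratum 2: N_h·S_h = 800·10.4 = 8320.00
  stratum 3: N_h·S_h = 525·16.6 = 8715.00
  stratum 4: N_h·S_h = 375·10.6 = 3975.00
Σ N_h S_h = 37250.00
n for stratum 1 = 99·16240.00/37250.00 = 43.161 → 43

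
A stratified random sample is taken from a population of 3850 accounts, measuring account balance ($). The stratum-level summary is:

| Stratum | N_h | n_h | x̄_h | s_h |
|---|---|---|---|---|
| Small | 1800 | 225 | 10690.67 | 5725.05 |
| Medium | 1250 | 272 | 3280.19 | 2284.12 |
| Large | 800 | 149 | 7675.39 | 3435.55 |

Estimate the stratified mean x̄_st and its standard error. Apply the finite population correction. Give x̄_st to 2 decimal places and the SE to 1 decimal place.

x̄_st ≈ 7658.12, SE ≈ 179.5

x̄_st = Σ W_h x̄_h = (1800·10690.67 + 1250·3280.19 + 800·7675.39)/3850 = 7658.11831
V̂(x̄_st) = Σ W_h² (1 − n_h/N_h) s_h²/n_h, with W_h = N_h/N and N = 3850:
  stratum Small: (1800/3850)²·(1 − 225/1800)·5725.05²/225 = 27861.7
  stratum Medium: (1250/3850)²·(1 − 272/1250)·2284.12²/272 = 1581.96
  stratum Large: (800/3850)²·(1 − 149/800)·3435.55²/149 = 2783.27
V̂(x̄_st) = 32226.9
SE(x̄_st) = √32226.9 = 179.519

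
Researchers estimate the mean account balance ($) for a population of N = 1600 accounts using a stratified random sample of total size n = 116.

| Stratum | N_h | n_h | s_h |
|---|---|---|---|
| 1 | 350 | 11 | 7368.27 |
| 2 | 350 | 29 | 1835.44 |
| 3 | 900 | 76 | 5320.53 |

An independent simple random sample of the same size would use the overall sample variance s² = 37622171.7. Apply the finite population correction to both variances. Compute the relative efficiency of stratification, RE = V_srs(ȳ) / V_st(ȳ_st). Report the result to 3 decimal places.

RE ≈ 0.880

V̂(ȳ_st) = Σ W_h² (1 − n_h/N_h) s_h²/n_h, with W_h = N_h/N and N = 1600:
  stratum 1: (350/1600)²·(1 − 11/350)·7368.27²/11 = 228753
  stratum 2: (350/1600)²·(1 − 29/350)·1835.44²/29 = 5098.18
  stratum 3: (900/1600)²·(1 − 76/900)·5320.53²/76 = 107901
V_st = 341752
V_srs = (1 − 116/1600)·37622171.7/116 = 300815
Relative efficiency = V_srs / V_st = 300815/341752 = 0.8802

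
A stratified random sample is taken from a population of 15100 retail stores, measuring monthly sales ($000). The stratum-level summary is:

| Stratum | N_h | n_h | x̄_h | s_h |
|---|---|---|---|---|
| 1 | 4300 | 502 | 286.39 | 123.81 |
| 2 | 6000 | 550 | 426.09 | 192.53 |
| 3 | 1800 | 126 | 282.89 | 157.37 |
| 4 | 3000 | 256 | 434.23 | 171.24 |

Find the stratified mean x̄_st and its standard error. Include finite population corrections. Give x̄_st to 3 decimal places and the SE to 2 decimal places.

x̄_st ≈ 370.855, SE ≈ 4.31

x̄_st = Σ W_h x̄_h = (4300·286.39 + 6000·426.09 + 1800·282.89 + 3000·434.23)/15100 = 370.85490
V̂(x̄_st) = Σ W_h² (1 − n_h/N_h) s_h²/n_h, with W_h = N_h/N and N = 15100:
  stratum 1: (4300/15100)²·(1 − 502/4300)·123.81²/502 = 2.18714
  stratum 2: (6000/15100)²·(1 − 550/6000)·192.53²/550 = 9.66558
  stratum 3: (1800/15100)²·(1 − 126/1800)·157.37²/126 = 2.59745
  stratum 4: (3000/15100)²·(1 − 256/3000)·171.24²/256 = 4.13544
V̂(x̄_st) = 18.5856
SE(x̄_st) = √18.5856 = 4.3111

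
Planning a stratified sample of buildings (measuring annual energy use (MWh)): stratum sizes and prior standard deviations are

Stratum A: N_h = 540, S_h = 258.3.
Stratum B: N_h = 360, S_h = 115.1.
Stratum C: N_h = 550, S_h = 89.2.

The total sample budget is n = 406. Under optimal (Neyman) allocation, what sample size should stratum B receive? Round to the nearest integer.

73

Neyman allocation: n_h = n · N_h S_h / Σ N_i S_i, with n = 406.
  stratum A: N_h·S_h = 540·258.3 = 139482.00
  stratum B: N_h·S_h = 360·115.1 = 41436.00
  stratum C: N_h·S_h = 550·89.2 = 49060.00
Σ N_h S_h = 229978.00
n for stratum B = 406·41436.00/229978.00 = 73.151 → 73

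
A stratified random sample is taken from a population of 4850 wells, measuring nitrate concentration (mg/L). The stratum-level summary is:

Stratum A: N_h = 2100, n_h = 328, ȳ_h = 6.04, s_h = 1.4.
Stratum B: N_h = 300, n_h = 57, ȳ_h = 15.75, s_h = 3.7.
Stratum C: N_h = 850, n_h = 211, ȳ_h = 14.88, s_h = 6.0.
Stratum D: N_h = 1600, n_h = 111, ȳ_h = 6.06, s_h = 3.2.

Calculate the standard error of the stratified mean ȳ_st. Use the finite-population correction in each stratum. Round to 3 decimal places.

V̂(ȳ_st) = Σ W_h² (1 − n_h/N_h) s_h²/n_h, with W_h = N_h/N and N = 4850:
  stratum A: (2100/4850)²·(1 − 328/2100)·1.4²/328 = 0.000945326
  stratum B: (300/4850)²·(1 − 57/300)·3.7²/57 = 0.000744342
  stratum C: (850/4850)²·(1 − 211/850)·6.0²/211 = 0.00393964
  stratum D: (1600/4850)²·(1 − 111/1600)·3.2²/111 = 0.00934347
V̂(ȳ_st) = 0.0149728
SE(ȳ_st) = √0.0149728 = 0.122363

SE(ȳ_st) ≈ 0.122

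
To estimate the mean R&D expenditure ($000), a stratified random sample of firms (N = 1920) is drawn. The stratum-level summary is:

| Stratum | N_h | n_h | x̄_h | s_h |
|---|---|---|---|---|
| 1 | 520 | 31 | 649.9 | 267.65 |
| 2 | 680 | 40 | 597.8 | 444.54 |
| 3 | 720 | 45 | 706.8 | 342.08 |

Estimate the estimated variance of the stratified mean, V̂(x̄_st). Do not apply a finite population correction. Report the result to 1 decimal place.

V̂(x̄_st) ≈ 1154.9

V̂(x̄_st) = Σ W_h² s_h²/n_h, with W_h = N_h/N and N = 1920:
  stratum 1: (520/1920)²·267.65²/31 = 169.503
  stratum 2: (680/1920)²·444.54²/40 = 619.694
  stratum 3: (720/1920)²·342.08²/45 = 365.684
V̂(x̄_st) = 1154.88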